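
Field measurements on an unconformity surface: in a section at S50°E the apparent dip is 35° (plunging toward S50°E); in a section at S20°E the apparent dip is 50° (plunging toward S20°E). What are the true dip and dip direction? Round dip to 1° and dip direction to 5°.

true dip 54°, dip direction 190°

Represent each trace as a vector plunging at its apparent dip toward its trend (east-north-up frame): v₁ = (0.628, -0.527, -0.574), v₂ = (0.220, -0.604, -0.766).
The plane normal is n = v₁ × v₂ ∝ (-0.057, -0.355, 0.263).
Dip δ = arctan(|n_h|/n_z) = arctan(0.359/0.263) = 53.8°.
Dip direction = atan2(-0.057, -0.355) = 189° (azimuth of n's horizontal projection).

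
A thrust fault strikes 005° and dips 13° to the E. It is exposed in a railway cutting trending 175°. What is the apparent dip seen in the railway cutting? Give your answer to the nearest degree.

2°

The strike is 005° and the section trends 175°; the acute angle between them is β = 10°.
tan α = tan 13° × sin 10° = 0.2309 × 0.1736 = 0.0401
α = arctan(0.0401) = 2.30°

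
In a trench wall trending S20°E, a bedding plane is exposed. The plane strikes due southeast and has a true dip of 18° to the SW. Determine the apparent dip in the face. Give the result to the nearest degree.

8°

The strike is due southeast and the section trends S20°E; the acute angle between them is β = 25°.
tan(apparent dip) = tan 18° · sin 25° = 0.1373
α = arctan(0.1373) = 7.82°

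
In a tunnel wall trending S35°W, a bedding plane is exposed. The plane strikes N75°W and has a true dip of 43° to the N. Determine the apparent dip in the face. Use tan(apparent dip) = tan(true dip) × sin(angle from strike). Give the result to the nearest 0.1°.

41.2°

The section lies 70° from the strike.
tan α = tan 43° × sin 70° = 0.9325 × 0.9397 = 0.8763
α = arctan(0.8763) = 41.23°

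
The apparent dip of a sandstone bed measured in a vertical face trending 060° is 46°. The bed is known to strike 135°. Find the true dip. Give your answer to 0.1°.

47.0°

β = acute angle between strike 135° and section 060° = 75°.
tan(true dip) = tan 46° / sin 75° = 1.0721
δ = arctan(1.0721) = 46.99°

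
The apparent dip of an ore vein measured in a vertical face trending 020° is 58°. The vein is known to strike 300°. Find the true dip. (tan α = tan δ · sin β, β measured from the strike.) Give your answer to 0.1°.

The section is 80° from the strike.
tan δ = tan α / sin β = tan 58° / sin 80° = 1.6003 / 0.9848 = 1.6250
true dip = arctan 1.6250 = 58.39°

58.4°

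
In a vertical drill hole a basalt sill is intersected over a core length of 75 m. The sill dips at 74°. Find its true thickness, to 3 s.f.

20.7 m

True thickness t = h · cos(dip) = 75 × cos 74°
t = 75 × 0.2756 = 20.673 m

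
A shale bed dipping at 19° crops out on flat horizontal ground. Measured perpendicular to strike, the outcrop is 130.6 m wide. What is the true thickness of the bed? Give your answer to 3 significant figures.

True thickness t = w · sin(dip) = 130.6 × sin 19°
t = 130.6 × 0.3256 = 42.519 m

42.5 m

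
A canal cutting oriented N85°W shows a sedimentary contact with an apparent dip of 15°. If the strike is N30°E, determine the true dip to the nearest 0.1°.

β = acute angle between strike N30°E and section N85°W = 65°.
tan δ = tan α / sin β = tan 15° / sin 65° = 0.2679 / 0.9063 = 0.2956
δ = arctan(0.2956) = 16.47°

16.5°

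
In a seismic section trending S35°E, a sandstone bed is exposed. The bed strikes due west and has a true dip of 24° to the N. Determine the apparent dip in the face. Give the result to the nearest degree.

20°

The strike is due west and the section trends S35°E; the acute angle between them is β = 55°.
tan α = tan 24° × sin 55° = 0.4452 × 0.8192 = 0.3647
α = arctan(0.3647) = 20.04°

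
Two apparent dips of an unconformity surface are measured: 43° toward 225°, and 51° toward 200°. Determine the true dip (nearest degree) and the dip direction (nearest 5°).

The two traces are lines in the plane: v₁ = (sin 225°·cos 43°, cos 225°·cos 43°, −sin 43°), v₂ = (sin 200°·cos 51°, cos 200°·cos 51°, −sin 51°).
n = v₁ × v₂ = (-0.001, -0.255, 0.195) (taken with n_z > 0).
True dip = arccos(n_z / |n|) = arccos(0.6063) = 52.7°.
Dip direction = azimuth of (n_x, n_y) = atan2(-0.001, -0.255) = 180°.

true dip 53°, dip direction 180°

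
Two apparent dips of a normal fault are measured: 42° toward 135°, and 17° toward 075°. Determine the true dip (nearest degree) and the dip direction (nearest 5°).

true dip 42°, dip direction 145°

Represent each trace as a vector plunging at its apparent dip toward its trend (east-north-up frame): v₁ = (0.525, -0.525, -0.669), v₂ = (0.924, 0.248, -0.292).
Cross product v₁ × v₂ gives the pole to the plane: n ∝ (0.319, -0.464, 0.615).
tan δ = √(n_x²+n_y²)/n_z = 0.564/0.615, so δ = 42.5°.
Dip direction = azimuth of (n_x, n_y) = atan2(0.319, -0.464) = 145°.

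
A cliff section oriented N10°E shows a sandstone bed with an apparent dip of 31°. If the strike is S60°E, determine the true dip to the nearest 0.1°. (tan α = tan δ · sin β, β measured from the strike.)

The section is 70° from the strike.
tan δ = tan α / sin β = tan 31° / sin 70° = 0.6009 / 0.9397 = 0.6394
δ = arctan(0.6394) = 32.60°

32.6°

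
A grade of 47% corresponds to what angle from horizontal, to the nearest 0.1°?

tan θ = 47/100 = 0.4700
θ = arctan(0.4700) = 25.17°

25.2°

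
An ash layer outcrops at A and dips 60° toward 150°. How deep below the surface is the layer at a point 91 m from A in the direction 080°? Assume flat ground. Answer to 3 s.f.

The hole lies 70° from the dip direction, so the down-dip offset is 91 × cos 70° = 31.12 m.
Depth = down-dip offset × tan(dip) = 31.12 × tan 60° = 31.12 × 1.7321
Depth = 53.91 m

53.9 m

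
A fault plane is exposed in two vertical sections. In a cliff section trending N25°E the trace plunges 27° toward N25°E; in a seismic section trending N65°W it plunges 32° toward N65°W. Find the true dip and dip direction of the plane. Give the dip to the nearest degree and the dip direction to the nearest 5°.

The two traces are lines in the plane: v₁ = (sin 25°·cos 27°, cos 25°·cos 27°, −sin 27°), v₂ = (sin 295°·cos 32°, cos 295°·cos 32°, −sin 32°).
n = v₁ × v₂ = (-0.265, 0.548, 0.756) (taken with n_z > 0).
True dip = arccos(n_z / |n|) = arccos(0.7785) = 38.9°.
Dip direction = atan2(-0.265, 0.548) = 334° (azimuth of n's horizontal projection).

true dip 39°, dip direction 335°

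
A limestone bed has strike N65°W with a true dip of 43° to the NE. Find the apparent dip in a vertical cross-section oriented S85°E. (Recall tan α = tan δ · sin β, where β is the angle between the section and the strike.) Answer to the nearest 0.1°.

17.7°

Angle between strike (N65°W) and section (S85°E): β = 20°.
tan(apparent dip) = tan 43° · sin 20° = 0.3189
apparent dip = arctan 0.3189 = 17.69°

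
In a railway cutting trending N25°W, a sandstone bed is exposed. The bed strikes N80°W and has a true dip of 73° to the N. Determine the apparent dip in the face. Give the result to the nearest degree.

70°

Angle between strike (N80°W) and section (N25°W): β = 55°.
tan α = tan 73° × sin 55° = 3.2709 × 0.8192 = 2.6793
α = arctan(2.6793) = 69.53°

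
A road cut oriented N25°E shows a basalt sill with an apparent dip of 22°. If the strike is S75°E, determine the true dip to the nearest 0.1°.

22.3°

The section is 80° from the strike.
tan(true dip) = tan 22° / sin 80° = 0.4103
δ = arctan(0.4103) = 22.31°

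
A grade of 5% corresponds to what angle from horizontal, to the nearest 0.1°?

2.9°

tan θ = 5/100 = 0.0500
θ = arctan(0.0500) = 2.86°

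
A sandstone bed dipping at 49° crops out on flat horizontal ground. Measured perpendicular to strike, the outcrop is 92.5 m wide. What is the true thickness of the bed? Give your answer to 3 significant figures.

True thickness t = w · sin(dip) = 92.5 × sin 49°
t = 92.5 × 0.7547 = 69.811 m

69.8 m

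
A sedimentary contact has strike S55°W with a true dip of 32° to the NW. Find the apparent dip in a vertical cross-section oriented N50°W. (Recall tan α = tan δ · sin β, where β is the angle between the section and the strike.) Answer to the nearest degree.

31°

Angle between strike (S55°W) and section (N50°W): β = 75°.
tan(apparent dip) = tan 32° · sin 75° = 0.6036
α = arctan(0.6036) = 31.11°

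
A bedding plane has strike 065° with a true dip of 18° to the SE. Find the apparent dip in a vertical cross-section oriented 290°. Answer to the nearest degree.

Angle between strike (065°) and section (290°): β = 45°.
tan(apparent dip) = tan 18° · sin 45° = 0.2298
apparent dip = arctan 0.2298 = 12.94°

13°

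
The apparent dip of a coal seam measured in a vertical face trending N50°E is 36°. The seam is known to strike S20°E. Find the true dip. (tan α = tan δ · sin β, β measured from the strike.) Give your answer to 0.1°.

37.7°

β = acute angle between strike S20°E and section N50°E = 70°.
tan(true dip) = tan 36° / sin 70° = 0.7732
true dip = arctan 0.7732 = 37.71°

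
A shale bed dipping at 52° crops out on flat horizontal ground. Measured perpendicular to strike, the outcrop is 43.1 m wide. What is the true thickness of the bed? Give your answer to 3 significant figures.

34.0 m

True thickness t = w · sin(dip) = 43.1 × sin 52°
t = 43.1 × 0.7880 = 33.963 m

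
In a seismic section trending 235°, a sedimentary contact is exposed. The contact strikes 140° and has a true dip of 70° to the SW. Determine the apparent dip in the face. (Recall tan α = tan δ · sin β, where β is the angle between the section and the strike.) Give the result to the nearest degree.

The strike is 140° and the section trends 235°; the acute angle between them is β = 85°.
tan α = tan 70° × sin 85° = 2.7475 × 0.9962 = 2.7370
α = arctan(2.7370) = 69.93°

70°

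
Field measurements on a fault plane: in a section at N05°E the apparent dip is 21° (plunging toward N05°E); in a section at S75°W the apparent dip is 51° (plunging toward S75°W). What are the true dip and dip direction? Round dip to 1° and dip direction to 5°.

Each apparent-dip line lies in the plane. As unit vectors (x east, y north, z up), v₁ plunges 21°→N05°E and v₂ plunges 51°→S75°W.
The plane normal is n = v₁ × v₂ ∝ (-0.781, 0.281, 0.552).
tan δ = √(n_x²+n_y²)/n_z = 0.830/0.552, so δ = 56.4°.
Dip direction = azimuth of (n_x, n_y) = atan2(-0.781, 0.281) = 290°.

true dip 56°, dip direction 290°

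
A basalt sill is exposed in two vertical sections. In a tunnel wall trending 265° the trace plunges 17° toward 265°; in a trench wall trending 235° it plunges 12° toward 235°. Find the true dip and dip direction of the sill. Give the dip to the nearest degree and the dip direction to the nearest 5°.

Each apparent-dip line lies in the plane. As unit vectors (x east, y north, z up), v₁ plunges 17°→265° and v₂ plunges 12°→235°.
n = v₁ × v₂ = (-0.147, 0.036, 0.468) (taken with n_z > 0).
True dip = arccos(n_z / |n|) = arccos(0.9516) = 17.9°.
Dip direction = atan2(-0.147, 0.036) = 284° (azimuth of n's horizontal projection).

true dip 18°, dip direction 285°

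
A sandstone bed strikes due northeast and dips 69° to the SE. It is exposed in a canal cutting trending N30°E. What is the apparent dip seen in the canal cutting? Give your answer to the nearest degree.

The section lies 15° from the strike.
tan α = tan 69° × sin 15° = 2.6051 × 0.2588 = 0.6742
apparent dip = arctan 0.6742 = 33.99°

34°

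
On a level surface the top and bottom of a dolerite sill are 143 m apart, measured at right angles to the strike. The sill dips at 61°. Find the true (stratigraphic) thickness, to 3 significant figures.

125 m

True thickness t = w · sin(dip) = 143 × sin 61°
t = 143 × 0.8746 = 125.071 m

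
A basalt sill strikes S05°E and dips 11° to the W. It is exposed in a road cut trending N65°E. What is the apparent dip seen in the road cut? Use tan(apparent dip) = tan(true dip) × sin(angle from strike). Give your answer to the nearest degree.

10°

The section lies 70° from the strike.
tan(apparent dip) = tan 11° · sin 70° = 0.1827
α = arctan(0.1827) = 10.35°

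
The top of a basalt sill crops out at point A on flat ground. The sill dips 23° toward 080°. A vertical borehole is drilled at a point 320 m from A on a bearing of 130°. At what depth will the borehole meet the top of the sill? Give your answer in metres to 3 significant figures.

87.3 m

The hole lies 50° from the dip direction, so the down-dip offset is 320 × cos 50° = 205.69 m.
Depth = down-dip offset × tan(dip) = 205.69 × tan 23° = 205.69 × 0.4245
Depth = 87.31 m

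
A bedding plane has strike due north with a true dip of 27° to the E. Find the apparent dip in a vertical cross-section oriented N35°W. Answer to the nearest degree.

The section lies 35° from the strike.
tan α = tan 27° × sin 35° = 0.5095 × 0.5736 = 0.2923
apparent dip = arctan 0.2923 = 16.29°

16°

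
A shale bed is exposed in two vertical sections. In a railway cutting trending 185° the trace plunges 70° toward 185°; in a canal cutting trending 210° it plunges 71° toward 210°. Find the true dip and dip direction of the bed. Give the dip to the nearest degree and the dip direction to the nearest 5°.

The two traces are lines in the plane: v₁ = (sin 185°·cos 70°, cos 185°·cos 70°, −sin 70°), v₂ = (sin 210°·cos 71°, cos 210°·cos 71°, −sin 71°).
Cross product v₁ × v₂ gives the pole to the plane: n ∝ (-0.057, -0.125, 0.047).
True dip = arccos(n_z / |n|) = arccos(0.3243) = 71.1°.
The horizontal component of n points toward azimuth atan2(n_x, n_y) = 205°, the dip direction.

true dip 71°, dip direction 205°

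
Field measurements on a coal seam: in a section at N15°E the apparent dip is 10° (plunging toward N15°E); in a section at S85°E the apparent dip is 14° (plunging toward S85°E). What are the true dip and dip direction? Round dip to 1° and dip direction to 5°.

Each apparent-dip line lies in the plane. As unit vectors (x east, y north, z up), v₁ plunges 10°→N15°E and v₂ plunges 14°→S85°E.
Cross product v₁ × v₂ gives the pole to the plane: n ∝ (0.245, 0.106, 0.941).
tan δ = √(n_x²+n_y²)/n_z = 0.267/0.941, so δ = 15.8°.
Dip direction = atan2(0.245, 0.106) = 67° (azimuth of n's horizontal projection).

true dip 16°, dip direction 065°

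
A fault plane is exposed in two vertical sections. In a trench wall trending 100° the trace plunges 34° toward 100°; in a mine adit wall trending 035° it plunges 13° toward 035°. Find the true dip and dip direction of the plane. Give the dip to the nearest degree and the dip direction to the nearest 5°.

The two traces are lines in the plane: v₁ = (sin 100°·cos 34°, cos 100°·cos 34°, −sin 34°), v₂ = (sin 35°·cos 13°, cos 35°·cos 13°, −sin 13°).
Cross product v₁ × v₂ gives the pole to the plane: n ∝ (0.479, -0.129, 0.732).
tan δ = √(n_x²+n_y²)/n_z = 0.496/0.732, so δ = 34.1°.
Dip direction = atan2(0.479, -0.129) = 105° (azimuth of n's horizontal projection).

true dip 34°, dip direction 105°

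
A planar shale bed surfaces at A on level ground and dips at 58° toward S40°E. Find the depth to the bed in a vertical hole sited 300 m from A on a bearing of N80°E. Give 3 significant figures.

The hole lies 60° from the dip direction, so the down-dip offset is 300 × cos 60° = 150.00 m.
Depth = down-dip offset × tan(dip) = 150.00 × tan 58° = 150.00 × 1.6003
Depth = 240.05 m

240 m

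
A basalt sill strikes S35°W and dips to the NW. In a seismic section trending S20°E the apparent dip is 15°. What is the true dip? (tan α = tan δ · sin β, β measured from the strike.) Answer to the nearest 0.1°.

The section is 55° from the strike.
tan δ = tan α / sin β = tan 15° / sin 55° = 0.2679 / 0.8192 = 0.3271
true dip = arctan 0.3271 = 18.11°

18.1°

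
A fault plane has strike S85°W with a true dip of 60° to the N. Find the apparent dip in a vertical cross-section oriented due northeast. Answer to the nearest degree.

48°

The strike is S85°W and the section trends due northeast; the acute angle between them is β = 40°.
tan(apparent dip) = tan 60° · sin 40° = 1.1133
α = arctan(1.1133) = 48.07°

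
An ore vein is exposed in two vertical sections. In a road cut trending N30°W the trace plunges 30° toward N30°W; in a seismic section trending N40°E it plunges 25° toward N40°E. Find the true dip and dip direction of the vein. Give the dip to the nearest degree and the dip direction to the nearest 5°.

true dip 33°, dip direction 355°

Represent each trace as a vector plunging at its apparent dip toward its trend (east-north-up frame): v₁ = (-0.433, 0.750, -0.500), v₂ = (0.583, 0.694, -0.423).
Cross product v₁ × v₂ gives the pole to the plane: n ∝ (-0.030, 0.474, 0.738).
tan δ = √(n_x²+n_y²)/n_z = 0.475/0.738, so δ = 32.8°.
Dip direction = azimuth of (n_x, n_y) = atan2(-0.030, 0.474) = 356°.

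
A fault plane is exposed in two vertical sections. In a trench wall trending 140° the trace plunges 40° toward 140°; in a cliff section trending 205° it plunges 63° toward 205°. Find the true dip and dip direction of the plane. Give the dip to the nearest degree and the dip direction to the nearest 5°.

Each apparent-dip line lies in the plane. As unit vectors (x east, y north, z up), v₁ plunges 40°→140° and v₂ plunges 63°→205°.
The plane normal is n = v₁ × v₂ ∝ (-0.258, -0.562, 0.315).
tan δ = √(n_x²+n_y²)/n_z = 0.619/0.315, so δ = 63.0°.
The horizontal component of n points toward azimuth atan2(n_x, n_y) = 205°, the dip direction.

true dip 63°, dip direction 205°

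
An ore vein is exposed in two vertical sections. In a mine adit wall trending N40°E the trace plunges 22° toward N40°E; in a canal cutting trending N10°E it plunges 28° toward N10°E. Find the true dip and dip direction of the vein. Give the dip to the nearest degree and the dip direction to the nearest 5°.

The two traces are lines in the plane: v₁ = (sin 40°·cos 22°, cos 40°·cos 22°, −sin 22°), v₂ = (sin 10°·cos 28°, cos 10°·cos 28°, −sin 28°).
n = v₁ × v₂ = (-0.008, 0.222, 0.409) (taken with n_z > 0).
True dip = arccos(n_z / |n|) = arccos(0.8786) = 28.5°.
The horizontal component of n points toward azimuth atan2(n_x, n_y) = 358°, the dip direction.

true dip 29°, dip direction 000°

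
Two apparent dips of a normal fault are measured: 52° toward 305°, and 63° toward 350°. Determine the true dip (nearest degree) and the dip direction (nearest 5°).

Represent each trace as a vector plunging at its apparent dip toward its trend (east-north-up frame): v₁ = (-0.504, 0.353, -0.788), v₂ = (-0.079, 0.447, -0.891).
The plane normal is n = v₁ × v₂ ∝ (-0.038, 0.387, 0.198).
True dip = arccos(n_z / |n|) = arccos(0.4529) = 63.1°.
Dip direction = atan2(-0.038, 0.387) = 354° (azimuth of n's horizontal projection).

true dip 63°, dip direction 355°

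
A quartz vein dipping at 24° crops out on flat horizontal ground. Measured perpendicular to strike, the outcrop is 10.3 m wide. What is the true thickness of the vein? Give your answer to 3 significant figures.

4.19 m

True thickness t = w · sin(dip) = 10.3 × sin 24°
t = 10.3 × 0.4067 = 4.189 m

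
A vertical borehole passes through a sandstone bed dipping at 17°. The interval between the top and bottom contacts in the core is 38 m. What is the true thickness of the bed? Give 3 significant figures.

36.3 m

True thickness t = h · cos(dip) = 38 × cos 17°
t = 38 × 0.9563 = 36.340 m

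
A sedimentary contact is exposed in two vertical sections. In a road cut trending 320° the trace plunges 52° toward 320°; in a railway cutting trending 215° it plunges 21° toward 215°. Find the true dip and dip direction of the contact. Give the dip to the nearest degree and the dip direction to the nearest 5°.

Each apparent-dip line lies in the plane. As unit vectors (x east, y north, z up), v₁ plunges 52°→320° and v₂ plunges 21°→215°.
Cross product v₁ × v₂ gives the pole to the plane: n ∝ (-0.772, 0.280, 0.555).
tan δ = √(n_x²+n_y²)/n_z = 0.821/0.555, so δ = 55.9°.
The horizontal component of n points toward azimuth atan2(n_x, n_y) = 290°, the dip direction.

true dip 56°, dip direction 290°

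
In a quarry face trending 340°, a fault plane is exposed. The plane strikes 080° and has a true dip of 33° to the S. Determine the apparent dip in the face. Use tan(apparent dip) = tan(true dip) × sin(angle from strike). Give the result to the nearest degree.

33°

Angle between strike (080°) and section (340°): β = 80°.
tan α = tan 33° × sin 80° = 0.6494 × 0.9848 = 0.6395
α = arctan(0.6395) = 32.60°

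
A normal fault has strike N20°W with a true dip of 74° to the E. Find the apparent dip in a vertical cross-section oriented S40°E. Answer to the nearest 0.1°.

The strike is N20°W and the section trends S40°E; the acute angle between them is β = 20°.
tan α = tan 74° × sin 20° = 3.4874 × 0.3420 = 1.1928
apparent dip = arctan 1.1928 = 50.02°

50.0°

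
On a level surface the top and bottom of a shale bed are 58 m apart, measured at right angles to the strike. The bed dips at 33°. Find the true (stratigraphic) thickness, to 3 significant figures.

True thickness t = w · sin(dip) = 58 × sin 33°
t = 58 × 0.5446 = 31.589 m

31.6 m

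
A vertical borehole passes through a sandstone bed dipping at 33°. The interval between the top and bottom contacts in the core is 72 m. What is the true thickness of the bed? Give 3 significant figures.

True thickness t = h · cos(dip) = 72 × cos 33°
t = 72 × 0.8387 = 60.384 m

60.4 m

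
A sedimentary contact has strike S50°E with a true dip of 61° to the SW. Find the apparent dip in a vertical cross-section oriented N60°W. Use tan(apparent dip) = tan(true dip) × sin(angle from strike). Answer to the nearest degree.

17°

The section lies 10° from the strike.
tan(apparent dip) = tan 61° · sin 10° = 0.3133
α = arctan(0.3133) = 17.39°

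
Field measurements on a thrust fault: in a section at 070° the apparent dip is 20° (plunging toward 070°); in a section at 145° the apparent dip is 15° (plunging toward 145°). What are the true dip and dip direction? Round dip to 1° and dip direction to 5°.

true dip 22°, dip direction 095°

Represent each trace as a vector plunging at its apparent dip toward its trend (east-north-up frame): v₁ = (0.883, 0.321, -0.342), v₂ = (0.554, -0.791, -0.259).
Cross product v₁ × v₂ gives the pole to the plane: n ∝ (0.354, -0.039, 0.877).
tan δ = √(n_x²+n_y²)/n_z = 0.356/0.877, so δ = 22.1°.
The horizontal component of n points toward azimuth atan2(n_x, n_y) = 96°, the dip direction.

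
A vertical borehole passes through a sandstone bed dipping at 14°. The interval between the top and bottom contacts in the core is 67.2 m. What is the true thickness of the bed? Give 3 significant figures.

True thickness t = h · cos(dip) = 67.2 × cos 14°
t = 67.2 × 0.9703 = 65.204 m

65.2 m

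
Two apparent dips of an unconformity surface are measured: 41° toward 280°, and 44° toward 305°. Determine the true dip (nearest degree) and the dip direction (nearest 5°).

true dip 44°, dip direction 305°

Each apparent-dip line lies in the plane. As unit vectors (x east, y north, z up), v₁ plunges 41°→280° and v₂ plunges 44°→305°.
The plane normal is n = v₁ × v₂ ∝ (-0.180, 0.130, 0.229).
Dip δ = arctan(|n_h|/n_z) = arctan(0.222/0.229) = 44.0°.
Dip direction = atan2(-0.180, 0.130) = 306° (azimuth of n's horizontal projection).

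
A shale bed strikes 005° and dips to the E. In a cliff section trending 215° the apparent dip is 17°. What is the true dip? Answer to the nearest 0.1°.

31.4°

β = acute angle between strike 005° and section 215° = 30°.
tan(true dip) = tan 17° / sin 30° = 0.6115
true dip = arctan 0.6115 = 31.44°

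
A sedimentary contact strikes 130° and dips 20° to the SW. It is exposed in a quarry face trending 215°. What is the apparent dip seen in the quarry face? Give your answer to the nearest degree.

20°

Angle between strike (130°) and section (215°): β = 85°.
tan α = tan 20° × sin 85° = 0.3640 × 0.9962 = 0.3626
apparent dip = arctan 0.3626 = 19.93°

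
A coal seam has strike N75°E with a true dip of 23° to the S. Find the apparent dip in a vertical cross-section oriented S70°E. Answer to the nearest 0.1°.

The section lies 35° from the strike.
tan α = tan 23° × sin 35° = 0.4245 × 0.5736 = 0.2435
α = arctan(0.2435) = 13.68°

13.7°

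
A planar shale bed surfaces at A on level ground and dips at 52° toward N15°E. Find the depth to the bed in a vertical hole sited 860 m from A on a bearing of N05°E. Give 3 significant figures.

The hole lies 10° from the dip direction, so the down-dip offset is 860 × cos 10° = 846.93 m.
Depth = down-dip offset × tan(dip) = 846.93 × tan 52° = 846.93 × 1.2799
Depth = 1084.03 m

1080 m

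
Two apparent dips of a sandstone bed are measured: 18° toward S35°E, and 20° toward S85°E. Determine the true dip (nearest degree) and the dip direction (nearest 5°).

Represent each trace as a vector plunging at its apparent dip toward its trend (east-north-up frame): v₁ = (0.546, -0.779, -0.309), v₂ = (0.936, -0.082, -0.342).
Cross product v₁ × v₂ gives the pole to the plane: n ∝ (0.241, -0.103, 0.685).
tan δ = √(n_x²+n_y²)/n_z = 0.262/0.685, so δ = 20.9°.
The horizontal component of n points toward azimuth atan2(n_x, n_y) = 113°, the dip direction.

true dip 21°, dip direction 115°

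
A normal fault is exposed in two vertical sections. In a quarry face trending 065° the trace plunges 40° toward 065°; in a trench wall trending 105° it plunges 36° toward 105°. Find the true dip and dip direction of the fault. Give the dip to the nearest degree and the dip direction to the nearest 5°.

Represent each trace as a vector plunging at its apparent dip toward its trend (east-north-up frame): v₁ = (0.694, 0.324, -0.643), v₂ = (0.781, -0.209, -0.588).
Cross product v₁ × v₂ gives the pole to the plane: n ∝ (0.325, 0.094, 0.398).
tan δ = √(n_x²+n_y²)/n_z = 0.338/0.398, so δ = 40.3°.
Dip direction = atan2(0.325, 0.094) = 74° (azimuth of n's horizontal projection).

true dip 40°, dip direction 075°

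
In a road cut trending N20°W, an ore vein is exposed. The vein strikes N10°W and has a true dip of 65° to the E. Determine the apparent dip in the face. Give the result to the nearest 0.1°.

20.4°

The section lies 10° from the strike.
tan α = tan 65° × sin 10° = 2.1445 × 0.1736 = 0.3724
α = arctan(0.3724) = 20.42°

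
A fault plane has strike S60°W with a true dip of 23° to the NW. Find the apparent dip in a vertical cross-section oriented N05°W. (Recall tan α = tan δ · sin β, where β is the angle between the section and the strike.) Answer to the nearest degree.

21°

The strike is S60°W and the section trends N05°W; the acute angle between them is β = 65°.
tan(apparent dip) = tan 23° · sin 65° = 0.3847
α = arctan(0.3847) = 21.04°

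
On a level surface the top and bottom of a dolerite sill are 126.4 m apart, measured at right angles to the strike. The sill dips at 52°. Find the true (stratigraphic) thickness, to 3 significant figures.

99.6 m

True thickness t = w · sin(dip) = 126.4 × sin 52°
t = 126.4 × 0.7880 = 99.605 m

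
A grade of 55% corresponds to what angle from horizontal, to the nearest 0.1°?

28.8°

tan θ = 55/100 = 0.5500
θ = arctan(0.5500) = 28.81°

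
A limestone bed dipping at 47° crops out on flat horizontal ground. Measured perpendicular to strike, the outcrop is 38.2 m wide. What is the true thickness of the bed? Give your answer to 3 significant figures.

True thickness t = w · sin(dip) = 38.2 × sin 47°
t = 38.2 × 0.7314 = 27.938 m

27.9 m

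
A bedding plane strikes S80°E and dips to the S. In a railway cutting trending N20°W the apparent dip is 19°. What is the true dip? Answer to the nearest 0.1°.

21.7°

β = acute angle between strike S80°E and section N20°W = 60°.
tan(true dip) = tan 19° / sin 60° = 0.3976
δ = arctan(0.3976) = 21.68°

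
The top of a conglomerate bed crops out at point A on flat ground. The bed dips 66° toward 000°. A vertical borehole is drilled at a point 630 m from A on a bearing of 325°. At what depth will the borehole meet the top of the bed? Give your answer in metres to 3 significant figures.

The hole lies 35° from the dip direction, so the down-dip offset is 630 × cos 35° = 516.07 m.
Depth = down-dip offset × tan(dip) = 516.07 × tan 66° = 516.07 × 2.2460
Depth = 1159.10 m

1160 m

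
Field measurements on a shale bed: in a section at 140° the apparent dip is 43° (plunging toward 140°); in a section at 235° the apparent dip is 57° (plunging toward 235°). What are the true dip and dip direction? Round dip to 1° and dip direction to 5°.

true dip 62°, dip direction 200°

Each apparent-dip line lies in the plane. As unit vectors (x east, y north, z up), v₁ plunges 43°→140° and v₂ plunges 57°→235°.
Cross product v₁ × v₂ gives the pole to the plane: n ∝ (-0.257, -0.699, 0.397).
Dip δ = arctan(|n_h|/n_z) = arctan(0.744/0.397) = 61.9°.
The horizontal component of n points toward azimuth atan2(n_x, n_y) = 200°, the dip direction.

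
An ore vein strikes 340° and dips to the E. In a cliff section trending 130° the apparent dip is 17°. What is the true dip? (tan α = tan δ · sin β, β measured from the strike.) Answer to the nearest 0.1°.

31.4°

β = acute angle between strike 340° and section 130° = 30°.
tan(true dip) = tan 17° / sin 30° = 0.6115
δ = arctan(0.6115) = 31.44°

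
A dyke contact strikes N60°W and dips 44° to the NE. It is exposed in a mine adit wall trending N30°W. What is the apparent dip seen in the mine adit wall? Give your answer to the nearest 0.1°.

Angle between strike (N60°W) and section (N30°W): β = 30°.
tan α = tan 44° × sin 30° = 0.9657 × 0.5000 = 0.4828
apparent dip = arctan 0.4828 = 25.77°

25.8°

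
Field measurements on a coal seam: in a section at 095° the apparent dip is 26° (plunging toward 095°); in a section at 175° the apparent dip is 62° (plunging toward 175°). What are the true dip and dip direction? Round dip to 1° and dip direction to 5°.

The two traces are lines in the plane: v₁ = (sin 95°·cos 26°, cos 95°·cos 26°, −sin 26°), v₂ = (sin 175°·cos 62°, cos 175°·cos 62°, −sin 62°).
The plane normal is n = v₁ × v₂ ∝ (0.136, -0.773, 0.416).
True dip = arccos(n_z / |n|) = arccos(0.4681) = 62.1°.
Dip direction = atan2(0.136, -0.773) = 170° (azimuth of n's horizontal projection).

true dip 62°, dip direction 170°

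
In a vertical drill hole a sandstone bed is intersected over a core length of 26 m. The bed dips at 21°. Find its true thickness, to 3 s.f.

24.3 m

True thickness t = h · cos(dip) = 26 × cos 21°
t = 26 × 0.9336 = 24.273 m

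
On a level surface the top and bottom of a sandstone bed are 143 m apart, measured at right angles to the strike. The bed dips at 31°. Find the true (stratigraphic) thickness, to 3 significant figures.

True thickness t = w · sin(dip) = 143 × sin 31°
t = 143 × 0.5150 = 73.650 m

73.7 m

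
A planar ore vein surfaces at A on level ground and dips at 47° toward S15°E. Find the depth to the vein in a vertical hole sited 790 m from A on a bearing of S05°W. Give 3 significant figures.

796 m

The hole lies 20° from the dip direction, so the down-dip offset is 790 × cos 20° = 742.36 m.
Depth = down-dip offset × tan(dip) = 742.36 × tan 47° = 742.36 × 1.0724
Depth = 796.08 m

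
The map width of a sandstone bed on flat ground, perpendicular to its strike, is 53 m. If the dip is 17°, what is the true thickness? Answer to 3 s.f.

15.5 m

True thickness t = w · sin(dip) = 53 × sin 17°
t = 53 × 0.2924 = 15.496 m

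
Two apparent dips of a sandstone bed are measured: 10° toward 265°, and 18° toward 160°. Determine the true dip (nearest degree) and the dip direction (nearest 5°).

true dip 23°, dip direction 200°

Represent each trace as a vector plunging at its apparent dip toward its trend (east-north-up frame): v₁ = (-0.981, -0.086, -0.174), v₂ = (0.325, -0.894, -0.309).
Cross product v₁ × v₂ gives the pole to the plane: n ∝ (-0.129, -0.360, 0.905).
True dip = arccos(n_z / |n|) = arccos(0.9213) = 22.9°.
Dip direction = atan2(-0.129, -0.360) = 200° (azimuth of n's horizontal projection).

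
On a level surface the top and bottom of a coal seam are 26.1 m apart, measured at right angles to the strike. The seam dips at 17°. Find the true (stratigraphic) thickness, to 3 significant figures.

True thickness t = w · sin(dip) = 26.1 × sin 17°
t = 26.1 × 0.2924 = 7.631 m

7.63 m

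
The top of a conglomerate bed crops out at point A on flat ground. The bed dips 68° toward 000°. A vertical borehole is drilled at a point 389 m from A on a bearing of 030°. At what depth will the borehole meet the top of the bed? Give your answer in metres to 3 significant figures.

The hole lies 30° from the dip direction, so the down-dip offset is 389 × cos 30° = 336.88 m.
Depth = down-dip offset × tan(dip) = 336.88 × tan 68° = 336.88 × 2.4751
Depth = 833.82 m

834 m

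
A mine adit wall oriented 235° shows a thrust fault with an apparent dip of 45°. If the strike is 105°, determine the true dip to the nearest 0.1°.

52.5°

β = acute angle between strike 105° and section 235° = 50°.
tan(true dip) = tan 45° / sin 50° = 1.3054
true dip = arctan 1.3054 = 52.55°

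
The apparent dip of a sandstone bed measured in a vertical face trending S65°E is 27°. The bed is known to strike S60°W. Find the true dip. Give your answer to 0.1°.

31.9°

β = acute angle between strike S60°W and section S65°E = 55°.
tan δ = tan α / sin β = tan 27° / sin 55° = 0.5095 / 0.8192 = 0.6220
true dip = arctan 0.6220 = 31.88°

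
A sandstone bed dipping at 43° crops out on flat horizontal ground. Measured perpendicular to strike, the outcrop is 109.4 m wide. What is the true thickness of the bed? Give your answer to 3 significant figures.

True thickness t = w · sin(dip) = 109.4 × sin 43°
t = 109.4 × 0.6820 = 74.611 m

74.6 m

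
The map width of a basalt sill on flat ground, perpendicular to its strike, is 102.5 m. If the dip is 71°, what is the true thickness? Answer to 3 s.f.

96.9 m

True thickness t = w · sin(dip) = 102.5 × sin 71°
t = 102.5 × 0.9455 = 96.916 m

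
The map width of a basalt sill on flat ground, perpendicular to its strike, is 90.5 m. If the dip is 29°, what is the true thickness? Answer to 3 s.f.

True thickness t = w · sin(dip) = 90.5 × sin 29°
t = 90.5 × 0.4848 = 43.875 m

43.9 m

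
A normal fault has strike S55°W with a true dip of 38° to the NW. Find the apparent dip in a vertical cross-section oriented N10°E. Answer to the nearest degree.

29°

Angle between strike (S55°W) and section (N10°E): β = 45°.
tan α = tan 38° × sin 45° = 0.7813 × 0.7071 = 0.5525
α = arctan(0.5525) = 28.92°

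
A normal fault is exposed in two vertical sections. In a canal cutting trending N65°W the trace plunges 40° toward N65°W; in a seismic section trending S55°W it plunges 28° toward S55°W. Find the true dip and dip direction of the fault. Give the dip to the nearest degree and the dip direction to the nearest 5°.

The two traces are lines in the plane: v₁ = (sin 295°·cos 40°, cos 295°·cos 40°, −sin 40°), v₂ = (sin 235°·cos 28°, cos 235°·cos 28°, −sin 28°).
n = v₁ × v₂ = (-0.478, 0.139, 0.586) (taken with n_z > 0).
Dip δ = arctan(|n_h|/n_z) = arctan(0.497/0.586) = 40.3°.
The horizontal component of n points toward azimuth atan2(n_x, n_y) = 286°, the dip direction.

true dip 40°, dip direction 285°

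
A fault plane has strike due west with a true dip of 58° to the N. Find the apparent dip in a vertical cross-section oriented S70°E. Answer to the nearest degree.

Angle between strike (due west) and section (S70°E): β = 20°.
tan α = tan 58° × sin 20° = 1.6003 × 0.3420 = 0.5473
α = arctan(0.5473) = 28.69°

29°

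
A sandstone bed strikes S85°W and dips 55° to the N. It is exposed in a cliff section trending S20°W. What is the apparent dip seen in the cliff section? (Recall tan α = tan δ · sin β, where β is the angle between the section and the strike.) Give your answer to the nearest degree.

The strike is S85°W and the section trends S20°W; the acute angle between them is β = 65°.
tan α = tan 55° × sin 65° = 1.4281 × 0.9063 = 1.2943
apparent dip = arctan 1.2943 = 52.31°

52°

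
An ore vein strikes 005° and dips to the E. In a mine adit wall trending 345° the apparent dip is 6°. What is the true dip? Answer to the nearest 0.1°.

The section is 20° from the strike.
tan δ = tan α / sin β = tan 6° / sin 20° = 0.1051 / 0.3420 = 0.3073
δ = arctan(0.3073) = 17.08°

17.1°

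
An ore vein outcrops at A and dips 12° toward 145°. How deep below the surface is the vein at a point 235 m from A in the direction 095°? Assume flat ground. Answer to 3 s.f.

32.1 m

The hole lies 50° from the dip direction, so the down-dip offset is 235 × cos 50° = 151.06 m.
Depth = down-dip offset × tan(dip) = 151.06 × tan 12° = 151.06 × 0.2126
Depth = 32.11 m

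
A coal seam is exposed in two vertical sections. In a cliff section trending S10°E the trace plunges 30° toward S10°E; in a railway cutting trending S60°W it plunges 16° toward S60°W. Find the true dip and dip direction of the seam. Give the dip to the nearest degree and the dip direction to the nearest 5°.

Represent each trace as a vector plunging at its apparent dip toward its trend (east-north-up frame): v₁ = (0.150, -0.853, -0.500), v₂ = (-0.832, -0.481, -0.276).
The plane normal is n = v₁ × v₂ ∝ (0.005, -0.458, 0.782).
tan δ = √(n_x²+n_y²)/n_z = 0.458/0.782, so δ = 30.3°.
Dip direction = atan2(0.005, -0.458) = 179° (azimuth of n's horizontal projection).

true dip 30°, dip direction 180°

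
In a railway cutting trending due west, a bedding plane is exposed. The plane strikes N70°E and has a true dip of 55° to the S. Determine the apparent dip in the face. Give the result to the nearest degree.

Angle between strike (N70°E) and section (due west): β = 20°.
tan α = tan 55° × sin 20° = 1.4281 × 0.3420 = 0.4885
apparent dip = arctan 0.4885 = 26.03°

26°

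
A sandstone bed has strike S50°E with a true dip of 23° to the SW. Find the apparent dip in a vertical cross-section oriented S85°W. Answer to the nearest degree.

Angle between strike (S50°E) and section (S85°W): β = 45°.
tan(apparent dip) = tan 23° · sin 45° = 0.3001
apparent dip = arctan 0.3001 = 16.71°

17°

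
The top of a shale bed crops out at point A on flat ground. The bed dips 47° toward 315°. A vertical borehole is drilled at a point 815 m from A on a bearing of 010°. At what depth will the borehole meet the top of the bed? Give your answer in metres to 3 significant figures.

501 m

The hole lies 55° from the dip direction, so the down-dip offset is 815 × cos 55° = 467.46 m.
Depth = down-dip offset × tan(dip) = 467.46 × tan 47° = 467.46 × 1.0724
Depth = 501.29 m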